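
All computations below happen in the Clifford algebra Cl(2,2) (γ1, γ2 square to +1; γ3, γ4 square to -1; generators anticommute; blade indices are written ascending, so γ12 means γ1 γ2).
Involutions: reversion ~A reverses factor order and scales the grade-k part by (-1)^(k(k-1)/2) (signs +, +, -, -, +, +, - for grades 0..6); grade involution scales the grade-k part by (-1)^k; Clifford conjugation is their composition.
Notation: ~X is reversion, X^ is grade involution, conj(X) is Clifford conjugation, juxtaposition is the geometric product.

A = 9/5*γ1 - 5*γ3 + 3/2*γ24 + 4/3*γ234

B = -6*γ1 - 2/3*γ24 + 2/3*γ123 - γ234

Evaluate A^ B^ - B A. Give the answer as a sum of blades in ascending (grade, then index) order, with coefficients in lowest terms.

first term: -157/15 - 43/18*γ3 + 10/3*γ12 - 30*γ13 - 8/9*γ14 + 6/5*γ23 + 5*γ24 + 51/5*γ124 - γ134 + 10/3*γ234 + 31/5*γ1234
second term: -157/15 + 43/18*γ3 + 10/3*γ12 + 30*γ13 + 8/9*γ14 + 6/5*γ23 + 5*γ24 - 51/5*γ124 - γ134 - 10/3*γ234 - 31/5*γ1234
Answer: -43/9*γ3 - 60*γ13 - 16/9*γ14 + 102/5*γ124 + 20/3*γ234 + 62/5*γ1234


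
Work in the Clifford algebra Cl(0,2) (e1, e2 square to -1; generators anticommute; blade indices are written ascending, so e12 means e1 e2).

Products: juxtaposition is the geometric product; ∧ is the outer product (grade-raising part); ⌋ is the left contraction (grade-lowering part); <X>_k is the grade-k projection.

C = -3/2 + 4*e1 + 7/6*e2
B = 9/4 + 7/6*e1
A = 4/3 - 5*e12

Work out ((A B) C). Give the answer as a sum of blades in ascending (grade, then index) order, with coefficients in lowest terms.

step 1: 3 + 14/9*e1 - 35/6*e2 - 45/4*e12
step 2: -47/12 + 547/24*e1 - 131/4*e2 + 9077/216*e12
Answer: -47/12 + 547/24*e1 - 131/4*e2 + 9077/216*e12


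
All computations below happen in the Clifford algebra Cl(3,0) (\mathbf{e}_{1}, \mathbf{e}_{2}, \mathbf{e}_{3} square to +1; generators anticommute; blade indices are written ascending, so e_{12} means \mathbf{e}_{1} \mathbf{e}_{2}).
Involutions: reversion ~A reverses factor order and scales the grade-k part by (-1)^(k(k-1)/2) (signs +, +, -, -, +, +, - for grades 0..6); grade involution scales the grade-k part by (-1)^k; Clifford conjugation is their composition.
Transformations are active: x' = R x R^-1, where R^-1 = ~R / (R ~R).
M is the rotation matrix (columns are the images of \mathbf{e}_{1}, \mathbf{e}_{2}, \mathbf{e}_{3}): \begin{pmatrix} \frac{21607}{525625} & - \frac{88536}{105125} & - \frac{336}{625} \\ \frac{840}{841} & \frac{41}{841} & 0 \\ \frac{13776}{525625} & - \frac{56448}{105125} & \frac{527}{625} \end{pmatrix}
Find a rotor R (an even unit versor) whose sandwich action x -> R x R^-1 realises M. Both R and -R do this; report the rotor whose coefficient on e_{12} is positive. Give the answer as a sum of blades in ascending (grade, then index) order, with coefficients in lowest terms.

Method: write R = a + b12*e_{12} + b13*e_{13} + b23*e_{23} with a^2 + b12^2 + b13^2 + b23^2 = 1 (so R^-1 = ~R). Expanding the columns R e_j ~R gives tr M = 4a^2 - 1 and, from the antisymmetric part, M21 - M12 = -4a*b12, M13 - M31 = 4a*b13, M32 - M23 = -4a*b23.
Here tr M = \frac{490439}{525625}, so a^2 = (1 + tr M)/4 = \frac{254016}{525625} and a = ±\frac{504}{725}. Taking a = \frac{504}{725}: M21 - M12 = \frac{193536}{105125}, M13 - M31 = -\frac{296352}{525625}, M32 - M23 = -\frac{56448}{105125}, giving b12 = -\frac{96}{145}, b13 = -\frac{147}{725}, b23 = \frac{28}{145}, i.e. R = \frac{504}{725} - \frac{96}{145} e_{12} - \frac{147}{725} e_{13} + \frac{28}{145} e_{23}.
Its e_{12} coefficient is negative, so report the other preimage -R.
Answer: -\frac{504}{725} + \frac{96}{145} e_{12} + \frac{147}{725} e_{13} - \frac{28}{145} e_{23}. Note: both R and -R realise this M (trace \frac{490439}{525625}); the covering map identifies them, and the e_{12}-coefficient sign is the tie-breaker.


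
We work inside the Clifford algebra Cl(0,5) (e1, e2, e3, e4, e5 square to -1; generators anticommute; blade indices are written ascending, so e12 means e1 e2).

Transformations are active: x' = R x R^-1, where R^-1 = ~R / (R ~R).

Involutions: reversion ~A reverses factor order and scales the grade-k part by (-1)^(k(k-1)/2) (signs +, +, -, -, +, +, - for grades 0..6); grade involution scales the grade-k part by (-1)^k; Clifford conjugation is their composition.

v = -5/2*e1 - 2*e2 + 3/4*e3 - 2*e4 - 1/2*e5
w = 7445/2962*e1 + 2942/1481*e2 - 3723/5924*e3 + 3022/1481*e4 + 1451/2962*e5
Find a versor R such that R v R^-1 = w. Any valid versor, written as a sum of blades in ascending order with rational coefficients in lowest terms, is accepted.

The midline construction: v and w both square to -241/16, so reflecting in their sum 20/1481*e1 - 20/1481*e2 + 180/1481*e3 + 60/1481*e4 - 15/1481*e5 exchanges them.
Answer: 20/1481*e1 - 20/1481*e2 + 180/1481*e3 + 60/1481*e4 - 15/1481*e5


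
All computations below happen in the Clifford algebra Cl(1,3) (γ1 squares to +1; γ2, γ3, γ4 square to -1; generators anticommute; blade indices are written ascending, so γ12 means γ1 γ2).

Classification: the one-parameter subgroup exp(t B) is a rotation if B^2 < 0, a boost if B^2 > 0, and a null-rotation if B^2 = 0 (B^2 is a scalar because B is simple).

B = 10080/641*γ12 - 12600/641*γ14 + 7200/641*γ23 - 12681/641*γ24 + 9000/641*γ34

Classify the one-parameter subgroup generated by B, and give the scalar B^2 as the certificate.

B^2 term by term: the squares give (10080/641)^2*(γ12)^2 + (-12600/641)^2*(γ14)^2 + (7200/641)^2*(γ23)^2 + (-12681/641)^2*(γ24)^2 + (9000/641)^2*(γ34)^2 = 101606400/410881*(+1) + 158760000/410881*(+1) + 51840000/410881*(-1) + 160807761/410881*(-1) + 81000000/410881*(-1) = -81 (each basis 2-blade squares to minus the product of its generators' squares); cross terms between blades sharing an index anticommute and cancel; the commuting (index-disjoint) pairs give grade-4 terms 2*c*c'*(blade product), which cancel blade by blade — γ1234: 181440000/410881 - 181440000/410881 = 0 — confirming B is simple. So B^2 = -81.
Answer: rotation, certificate B^2 = -81. One invariant decides it: the square -81 survives every conjugation, and its sign is exactly the classification.


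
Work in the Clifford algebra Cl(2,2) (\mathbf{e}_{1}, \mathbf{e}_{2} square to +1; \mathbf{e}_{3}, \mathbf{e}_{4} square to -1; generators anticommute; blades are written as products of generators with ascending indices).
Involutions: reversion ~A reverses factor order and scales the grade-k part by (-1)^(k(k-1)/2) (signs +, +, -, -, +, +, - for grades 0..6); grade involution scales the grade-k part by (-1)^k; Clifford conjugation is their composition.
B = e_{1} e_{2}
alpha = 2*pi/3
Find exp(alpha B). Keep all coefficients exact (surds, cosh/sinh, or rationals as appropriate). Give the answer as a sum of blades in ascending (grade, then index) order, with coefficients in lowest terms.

B^2 = (1)^2*(e_{1} e_{2})^2 = 1*(-1) = -1 (a basis 2-blade squares to minus the product of its generators' squares).
B^2 = -1 — the series telescopes trigonometrically here: l = 1, alpha*l = \frac{2 \pi}{3}, so exp(alpha B) = cos(\frac{2 \pi}{3}) + (sin(\frac{2 \pi}{3})/1)*B = - \frac{1}{2} + (\frac{\sqrt{3}}{2})*B.
Answer: - \frac{1}{2} + \frac{\sqrt{3}}{2} e_{1} e_{2}


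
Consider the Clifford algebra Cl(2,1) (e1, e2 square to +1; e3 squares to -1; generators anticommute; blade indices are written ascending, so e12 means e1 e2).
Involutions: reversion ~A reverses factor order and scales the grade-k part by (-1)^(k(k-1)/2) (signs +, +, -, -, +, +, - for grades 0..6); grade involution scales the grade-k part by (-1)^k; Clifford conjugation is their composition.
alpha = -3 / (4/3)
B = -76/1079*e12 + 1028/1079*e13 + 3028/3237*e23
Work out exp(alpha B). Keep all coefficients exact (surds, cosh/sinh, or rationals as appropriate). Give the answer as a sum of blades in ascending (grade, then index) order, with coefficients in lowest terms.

B^2 term by term: the squares give (-76/1079)^2*(e12)^2 + (1028/1079)^2*(e13)^2 + (3028/3237)^2*(e23)^2 = 5776/1164241*(-1) + 1056784/1164241*(+1) + 9168784/10478169*(+1) = 16/9 (each basis 2-blade squares to minus the product of its generators' squares); cross terms between blades sharing an index anticommute and cancel. So B^2 = 16/9.
B^2 = 16/9 — hyperbolic case — the even/odd split gives cosh and sinh: l = 4/3, alpha*l = -3, so exp(alpha B) = cosh(-3) + (sinh(-3)/(4/3))*B = cosh(3) + (-3*sinh(3)/4)*B.
Answer: cosh(3) + 57*sinh(3)/1079*e12 - 771*sinh(3)/1079*e13 - 757*sinh(3)/1079*e23


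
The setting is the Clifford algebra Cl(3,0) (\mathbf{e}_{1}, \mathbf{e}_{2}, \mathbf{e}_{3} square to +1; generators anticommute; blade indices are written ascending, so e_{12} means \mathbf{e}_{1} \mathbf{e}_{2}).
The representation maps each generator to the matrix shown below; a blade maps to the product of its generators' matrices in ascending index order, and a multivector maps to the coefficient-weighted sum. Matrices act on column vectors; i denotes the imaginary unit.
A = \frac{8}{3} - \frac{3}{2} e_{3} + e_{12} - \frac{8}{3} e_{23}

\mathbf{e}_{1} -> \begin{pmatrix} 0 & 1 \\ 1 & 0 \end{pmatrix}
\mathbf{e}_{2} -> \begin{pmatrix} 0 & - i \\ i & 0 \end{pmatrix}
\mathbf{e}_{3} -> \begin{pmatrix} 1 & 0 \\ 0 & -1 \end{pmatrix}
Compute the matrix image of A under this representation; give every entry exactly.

Bivector images (products of the table entries): rho(e_{12}) = rho(\mathbf{e}_{1})rho(\mathbf{e}_{2}) = \begin{pmatrix} i & 0 \\ 0 & - i \end{pmatrix}; rho(e_{23}) = rho(\mathbf{e}_{2})rho(\mathbf{e}_{3}) = \begin{pmatrix} 0 & i \\ i & 0 \end{pmatrix}.
M = (\frac{8}{3})*1 + (-\frac{3}{2})*rho(e_{3}) + (1)*rho(e_{12}) + (-\frac{8}{3})*rho(e_{23}), summed entrywise (1 is the identity matrix):
Answer: \begin{pmatrix} \frac{7}{6} + i & - \frac{8 i}{3} \\ - \frac{8 i}{3} & \frac{25}{6} - i \end{pmatrix}


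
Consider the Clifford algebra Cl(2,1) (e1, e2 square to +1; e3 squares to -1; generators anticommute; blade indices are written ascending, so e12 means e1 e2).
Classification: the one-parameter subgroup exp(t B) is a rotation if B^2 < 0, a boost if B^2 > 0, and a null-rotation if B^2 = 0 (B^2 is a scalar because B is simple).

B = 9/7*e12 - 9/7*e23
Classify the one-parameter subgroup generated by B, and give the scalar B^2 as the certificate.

B^2 term by term: the squares give (9/7)^2*(e12)^2 + (-9/7)^2*(e23)^2 = 81/49*(-1) + 81/49*(+1) = 0 (each basis 2-blade squares to minus the product of its generators' squares); cross terms between blades sharing an index anticommute and cancel. So B^2 = 0.
Answer: null-rotation, certificate B^2 = 0. Check the certificate: B^2 = 0, and that sign is decisive whatever form B takes.


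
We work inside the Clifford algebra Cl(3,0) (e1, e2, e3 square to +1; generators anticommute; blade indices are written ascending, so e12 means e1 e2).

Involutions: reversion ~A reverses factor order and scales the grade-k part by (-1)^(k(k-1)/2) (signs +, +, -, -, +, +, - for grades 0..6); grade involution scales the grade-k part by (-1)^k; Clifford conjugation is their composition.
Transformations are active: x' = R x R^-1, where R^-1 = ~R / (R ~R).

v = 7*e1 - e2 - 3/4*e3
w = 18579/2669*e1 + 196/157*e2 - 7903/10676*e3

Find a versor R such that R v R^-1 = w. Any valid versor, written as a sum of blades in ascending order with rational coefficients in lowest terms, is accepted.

Reasoning: v^2 = w^2 = 809/16 since conjugation preserves the quadratic form; R = v + w = 37262/2669*e1 + 39/157*e2 - 7955/5338*e3 is then valid when invertible, keeping its own part and reversing (v - w)/2.
Answer: 37262/2669*e1 + 39/157*e2 - 7955/5338*e3


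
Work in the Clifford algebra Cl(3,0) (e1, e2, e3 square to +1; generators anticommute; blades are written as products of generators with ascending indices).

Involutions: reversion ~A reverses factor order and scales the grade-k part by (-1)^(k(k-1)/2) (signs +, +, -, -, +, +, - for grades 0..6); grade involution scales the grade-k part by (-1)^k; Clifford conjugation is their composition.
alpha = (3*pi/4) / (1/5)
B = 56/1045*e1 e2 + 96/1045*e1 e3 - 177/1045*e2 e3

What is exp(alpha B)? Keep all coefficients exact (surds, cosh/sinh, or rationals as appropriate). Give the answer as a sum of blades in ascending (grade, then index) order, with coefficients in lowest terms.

B^2 term by term: the squares give (56/1045)^2*(e1 e2)^2 + (96/1045)^2*(e1 e3)^2 + (-177/1045)^2*(e2 e3)^2 = 3136/1092025*(-1) + 9216/1092025*(-1) + 31329/1092025*(-1) = -1/25 (each basis 2-blade squares to minus the product of its generators' squares); cross terms between blades sharing an index anticommute and cancel. So B^2 = -1/25.
B^2 = -1/25 — B^2 < 0, so the exponential closes trigonometrically: l = 1/5, alpha*l = 3*pi/4, so exp(alpha B) = cos(3*pi/4) + (sin(3*pi/4)/(1/5))*B = -sqrt(2)/2 + (5*sqrt(2)/2)*B.
Answer: -sqrt(2)/2 + 28*sqrt(2)/209*e1 e2 + 48*sqrt(2)/209*e1 e3 - 177*sqrt(2)/418*e2 e3


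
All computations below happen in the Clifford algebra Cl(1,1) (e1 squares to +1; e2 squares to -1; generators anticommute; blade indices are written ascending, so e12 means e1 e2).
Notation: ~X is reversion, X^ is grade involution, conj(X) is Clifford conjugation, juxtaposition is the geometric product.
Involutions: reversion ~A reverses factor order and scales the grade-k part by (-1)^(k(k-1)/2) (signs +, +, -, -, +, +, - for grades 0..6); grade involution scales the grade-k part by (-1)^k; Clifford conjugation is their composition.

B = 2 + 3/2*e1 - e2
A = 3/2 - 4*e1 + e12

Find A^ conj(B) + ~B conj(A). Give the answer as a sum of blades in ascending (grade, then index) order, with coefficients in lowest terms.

first term: -3 + 19/4*e1 + 3*e2 + 6*e12
second term: 9 + 45/4*e1 - 3*e2 + 2*e12
Answer: 6 + 16*e1 + 8*e12


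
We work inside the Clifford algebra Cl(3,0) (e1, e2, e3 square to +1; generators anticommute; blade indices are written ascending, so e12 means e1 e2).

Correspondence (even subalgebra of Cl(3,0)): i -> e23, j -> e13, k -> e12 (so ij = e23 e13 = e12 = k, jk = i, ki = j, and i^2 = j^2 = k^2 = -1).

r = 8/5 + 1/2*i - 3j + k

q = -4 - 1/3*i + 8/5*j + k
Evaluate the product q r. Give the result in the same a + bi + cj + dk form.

In blades: q = -4 + e12 + 8/5*e13 - 1/3*e23, r = 8/5 + e12 - 3*e13 + 1/2*e23.
Distribute q over r term by term (generator squares from the signature, products reordered to ascending indices): (-4)*r = -32/5 - 4*e12 + 12*e13 - 2*e23; (e12)*r = -1 + 8/5*e12 + 1/2*e13 + 3*e23; (8/5*e13)*r = 24/5 - 4/5*e12 + 64/25*e13 + 8/5*e23; (-1/3*e23)*r = 1/6 + e12 + 1/3*e13 - 8/15*e23.
Sum: -73/30 - 11/5*e12 + 2309/150*e13 + 31/15*e23; translating back through the correspondence:
Answer: -73/30 + 31/15*i + 2309/150*j - 11/5*k


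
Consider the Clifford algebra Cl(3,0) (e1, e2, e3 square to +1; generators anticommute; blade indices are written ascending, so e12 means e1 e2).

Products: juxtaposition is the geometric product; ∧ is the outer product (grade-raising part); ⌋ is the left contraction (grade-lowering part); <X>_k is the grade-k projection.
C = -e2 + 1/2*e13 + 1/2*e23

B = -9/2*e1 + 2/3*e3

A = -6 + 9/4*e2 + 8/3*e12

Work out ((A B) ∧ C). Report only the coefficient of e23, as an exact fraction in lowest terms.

step 1: 27*e1 + 12*e2 - 4*e3 + 81/8*e12 + 3/2*e23 + 16/9*e123
step 2: -27*e12 - 4*e23 + 15/2*e123
Answer: -4


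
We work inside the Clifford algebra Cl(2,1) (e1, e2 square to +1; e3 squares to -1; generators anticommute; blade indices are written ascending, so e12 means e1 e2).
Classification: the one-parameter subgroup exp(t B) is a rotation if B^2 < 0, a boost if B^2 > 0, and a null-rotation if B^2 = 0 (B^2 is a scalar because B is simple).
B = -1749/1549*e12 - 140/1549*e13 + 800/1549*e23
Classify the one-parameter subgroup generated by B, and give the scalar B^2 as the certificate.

B^2 term by term: the squares give (-1749/1549)^2*(e12)^2 + (-140/1549)^2*(e13)^2 + (800/1549)^2*(e23)^2 = 3059001/2399401*(-1) + 19600/2399401*(+1) + 640000/2399401*(+1) = -1 (each basis 2-blade squares to minus the product of its generators' squares); cross terms between blades sharing an index anticommute and cancel. So B^2 = -1.
Answer: rotation, certificate B^2 = -1. One invariant decides it: the square -1 survives every conjugation, and its sign is exactly the classification.


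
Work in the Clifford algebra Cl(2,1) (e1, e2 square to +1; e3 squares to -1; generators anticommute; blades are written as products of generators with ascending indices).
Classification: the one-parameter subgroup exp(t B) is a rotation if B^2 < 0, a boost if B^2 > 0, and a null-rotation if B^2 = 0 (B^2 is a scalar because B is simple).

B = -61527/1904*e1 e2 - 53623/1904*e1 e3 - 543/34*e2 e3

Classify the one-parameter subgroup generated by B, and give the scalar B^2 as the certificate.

B^2 term by term: the squares give (-61527/1904)^2*(e1 e2)^2 + (-53623/1904)^2*(e1 e3)^2 + (-543/34)^2*(e2 e3)^2 = 3785571729/3625216*(-1) + 2875426129/3625216*(+1) + 294849/1156*(+1) = 4 (each basis 2-blade squares to minus the product of its generators' squares); cross terms between blades sharing an index anticommute and cancel. So B^2 = 4.
Answer: boost, certificate B^2 = 4. No conjugation can change B^2 = 4; the sign gives the class.


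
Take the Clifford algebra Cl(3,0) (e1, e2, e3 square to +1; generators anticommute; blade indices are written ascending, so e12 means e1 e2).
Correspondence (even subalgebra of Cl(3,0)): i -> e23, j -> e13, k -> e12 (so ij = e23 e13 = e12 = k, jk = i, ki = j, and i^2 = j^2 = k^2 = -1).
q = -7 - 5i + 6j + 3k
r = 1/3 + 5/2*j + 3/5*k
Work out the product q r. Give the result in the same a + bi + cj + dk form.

In blades: q = -7 + 3*e12 + 6*e13 - 5*e23, r = 1/3 + 3/5*e12 + 5/2*e13.
Distribute q over r term by term (generator squares from the signature, products reordered to ascending indices): (-7)*r = -7/3 - 21/5*e12 - 35/2*e13; (3*e12)*r = -9/5 + e12 - 15/2*e23; (6*e13)*r = -15 + 2*e13 + 18/5*e23; (-5*e23)*r = -25/2*e12 + 3*e13 - 5/3*e23.
Sum: -287/15 - 157/10*e12 - 25/2*e13 - 167/30*e23; translating back through the correspondence:
Answer: -287/15 - 167/30*i - 25/2*j - 157/10*k


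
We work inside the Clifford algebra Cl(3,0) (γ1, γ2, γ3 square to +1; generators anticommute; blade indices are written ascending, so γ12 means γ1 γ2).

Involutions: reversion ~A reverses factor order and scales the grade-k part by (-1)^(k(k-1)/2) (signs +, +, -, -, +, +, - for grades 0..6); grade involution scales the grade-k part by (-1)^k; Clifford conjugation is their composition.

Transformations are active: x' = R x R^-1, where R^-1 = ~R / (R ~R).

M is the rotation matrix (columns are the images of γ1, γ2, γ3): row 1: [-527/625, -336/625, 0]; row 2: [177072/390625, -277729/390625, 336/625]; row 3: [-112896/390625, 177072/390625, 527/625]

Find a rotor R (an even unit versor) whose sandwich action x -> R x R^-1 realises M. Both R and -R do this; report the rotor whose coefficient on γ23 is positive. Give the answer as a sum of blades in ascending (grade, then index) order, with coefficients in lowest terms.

Method: write R = a + b12*γ12 + b13*γ13 + b23*γ23 with a^2 + b12^2 + b13^2 + b23^2 = 1 (so R^-1 = ~R). Expanding the columns R e_j ~R gives tr M = 4a^2 - 1 and, from the antisymmetric part, M21 - M12 = -4a*b12, M13 - M31 = 4a*b13, M32 - M23 = -4a*b23.
Here tr M = -277729/390625, so a^2 = (1 + tr M)/4 = 28224/390625 and a = ±168/625. Taking a = 168/625: M21 - M12 = 387072/390625, M13 - M31 = 112896/390625, M32 - M23 = -32928/390625, giving b12 = -576/625, b13 = 168/625, b23 = 49/625, i.e. R = 168/625 - 576/625*γ12 + 168/625*γ13 + 49/625*γ23.
Its γ23 coefficient is already positive.
Answer: 168/625 - 576/625*γ12 + 168/625*γ13 + 49/625*γ23. Why the constraint matters: R and -R act identically through the sandwich — M has trace -277729/390625 either way — so only the sign condition on γ23 picks one of the two preimages.


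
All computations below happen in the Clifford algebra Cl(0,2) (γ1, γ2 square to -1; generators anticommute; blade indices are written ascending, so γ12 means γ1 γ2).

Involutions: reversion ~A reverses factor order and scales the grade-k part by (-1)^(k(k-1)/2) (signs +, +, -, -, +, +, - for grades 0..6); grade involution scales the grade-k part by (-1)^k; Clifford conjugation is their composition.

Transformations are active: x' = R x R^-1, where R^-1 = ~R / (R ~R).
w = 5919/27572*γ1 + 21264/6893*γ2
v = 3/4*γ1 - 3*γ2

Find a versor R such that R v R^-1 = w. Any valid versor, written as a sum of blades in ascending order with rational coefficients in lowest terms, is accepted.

Sketch: the shared square -153/16 makes R = v + w = 13299/13786*γ1 + 585/6893*γ2 the natural versor; its sandwich fixes that direction, negates (v - w)/2, and sends v to w.
Answer: 13299/13786*γ1 + 585/6893*γ2


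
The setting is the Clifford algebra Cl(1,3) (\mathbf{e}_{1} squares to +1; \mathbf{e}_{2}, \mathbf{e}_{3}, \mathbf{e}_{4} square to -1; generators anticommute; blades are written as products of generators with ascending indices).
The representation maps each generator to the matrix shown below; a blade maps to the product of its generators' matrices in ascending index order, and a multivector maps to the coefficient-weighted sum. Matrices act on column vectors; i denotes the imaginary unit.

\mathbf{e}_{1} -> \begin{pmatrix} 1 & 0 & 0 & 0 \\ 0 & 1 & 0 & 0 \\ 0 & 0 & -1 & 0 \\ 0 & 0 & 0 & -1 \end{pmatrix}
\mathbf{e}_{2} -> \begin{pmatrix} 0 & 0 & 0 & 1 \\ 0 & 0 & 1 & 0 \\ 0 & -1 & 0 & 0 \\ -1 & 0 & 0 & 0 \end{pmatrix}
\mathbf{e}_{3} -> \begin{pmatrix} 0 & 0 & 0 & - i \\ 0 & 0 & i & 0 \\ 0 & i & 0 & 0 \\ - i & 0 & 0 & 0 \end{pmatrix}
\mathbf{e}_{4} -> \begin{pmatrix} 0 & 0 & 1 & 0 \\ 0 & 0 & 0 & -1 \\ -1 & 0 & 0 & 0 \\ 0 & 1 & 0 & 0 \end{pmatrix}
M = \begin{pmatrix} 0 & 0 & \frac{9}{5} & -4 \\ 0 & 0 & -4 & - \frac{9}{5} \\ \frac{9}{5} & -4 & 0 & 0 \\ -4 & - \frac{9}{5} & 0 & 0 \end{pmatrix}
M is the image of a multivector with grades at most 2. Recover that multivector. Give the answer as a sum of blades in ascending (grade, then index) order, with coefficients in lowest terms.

Method: the blade images are trace-orthogonal — tr(rho(e_A) rho(e_B)^-1) = 4 if A = B and 0 otherwise — and rho(e_A)^-1 = (e_A)^2 * rho(e_A) with (e_A)^2 = +1 or -1, so the coefficient of e_A in the preimage is (e_A)^2 * tr(M rho(e_A))/4.
Nonzero projections over blades of grade <= 2: e_{1} e_{2}: (e_{1} e_{2})^2 = +1, tr(M rho(e_{1} e_{2})) = -16, coefficient -4; e_{1} e_{4}: (e_{1} e_{4})^2 = +1, tr(M rho(e_{1} e_{4})) = \frac{36}{5}, coefficient \frac{9}{5}. Every other blade of grade <= 2 projects to 0.
Answer: -4 e_{1} e_{2} + \frac{9}{5} e_{1} e_{4}


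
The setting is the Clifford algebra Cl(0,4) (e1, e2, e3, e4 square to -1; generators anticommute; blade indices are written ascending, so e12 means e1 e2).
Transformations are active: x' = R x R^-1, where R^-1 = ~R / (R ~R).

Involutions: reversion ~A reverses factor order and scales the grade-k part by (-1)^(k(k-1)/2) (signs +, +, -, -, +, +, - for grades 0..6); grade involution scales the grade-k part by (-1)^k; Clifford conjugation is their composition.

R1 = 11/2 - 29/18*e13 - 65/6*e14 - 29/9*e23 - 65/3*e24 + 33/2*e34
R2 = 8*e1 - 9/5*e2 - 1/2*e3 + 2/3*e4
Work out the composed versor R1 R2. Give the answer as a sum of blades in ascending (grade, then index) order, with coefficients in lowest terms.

Distribute over the terms of R2 (each basis-blade product reordered to ascending indices, repeated generators contracted through their squares):
R1 (8*e1) = 44*e1 - 116/9*e3 - 260/3*e4 - 232/9*e123 - 520/3*e124 + 132*e134
R1 (-9/5*e2) = -99/10*e2 + 29/5*e3 + 39*e4 - 29/10*e123 - 39/2*e124 - 297/10*e234
R1 (-1/2*e3) = -29/36*e1 - 29/18*e2 - 11/4*e3 - 33/4*e4 - 65/12*e134 - 65/6*e234
R1 (2/3*e4) = 65/9*e1 + 130/9*e2 - 11*e3 + 11/3*e4 - 29/27*e134 - 58/27*e234
Summing the partial products and collecting blades:
Answer: 605/12*e1 + 44/15*e2 - 3751/180*e3 - 209/4*e4 - 2581/90*e123 - 1157/6*e124 + 13555/108*e134 - 5762/135*e234


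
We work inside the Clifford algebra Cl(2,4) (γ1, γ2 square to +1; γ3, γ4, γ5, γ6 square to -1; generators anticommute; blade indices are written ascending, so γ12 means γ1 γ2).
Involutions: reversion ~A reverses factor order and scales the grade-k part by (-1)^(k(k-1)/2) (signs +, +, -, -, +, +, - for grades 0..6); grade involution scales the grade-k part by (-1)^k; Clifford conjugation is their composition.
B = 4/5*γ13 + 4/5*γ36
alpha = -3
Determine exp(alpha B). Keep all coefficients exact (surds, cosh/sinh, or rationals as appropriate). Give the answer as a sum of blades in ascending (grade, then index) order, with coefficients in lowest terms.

B^2 term by term: the squares give (4/5)^2*(γ13)^2 + (4/5)^2*(γ36)^2 = 16/25*(+1) + 16/25*(-1) = 0 (each basis 2-blade squares to minus the product of its generators' squares); cross terms between blades sharing an index anticommute and cancel. So B^2 = 0.
B^2 = 0, and the exponential is exactly linear here: exp(alpha B) = 1 + alpha B (parabolic case).
Answer: 1 - 12/5*γ13 - 12/5*γ36


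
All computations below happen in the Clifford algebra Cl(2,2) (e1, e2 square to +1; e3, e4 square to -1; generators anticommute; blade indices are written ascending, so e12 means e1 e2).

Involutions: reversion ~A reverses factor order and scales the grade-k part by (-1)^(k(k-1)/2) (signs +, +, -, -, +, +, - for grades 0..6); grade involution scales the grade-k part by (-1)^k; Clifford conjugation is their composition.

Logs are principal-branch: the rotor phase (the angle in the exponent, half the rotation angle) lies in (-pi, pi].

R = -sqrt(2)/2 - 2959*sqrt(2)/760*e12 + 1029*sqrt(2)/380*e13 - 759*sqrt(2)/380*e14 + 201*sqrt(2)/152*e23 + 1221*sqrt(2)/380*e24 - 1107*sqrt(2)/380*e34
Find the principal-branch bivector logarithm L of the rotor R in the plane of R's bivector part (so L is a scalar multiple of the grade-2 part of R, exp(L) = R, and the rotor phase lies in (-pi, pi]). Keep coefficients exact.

The scalar part of R is -sqrt(2)/2, which fixes the principal-branch rotor phase; the unit plane is then the bivector part divided by the sine of that phase, and L is that plane scaled by the phase.
Concretely: cos(phase) = -sqrt(2)/2 gives phase = ±3*pi/4, and since phase/sin(phase) is even the sign is immaterial: L = (phase/sin(phase)) * <R>_2 = (3*sqrt(2)*pi/4) * <R>_2.
Answer: -8877*pi/1520*e12 + 3087*pi/760*e13 - 2277*pi/760*e14 + 603*pi/304*e23 + 3663*pi/760*e24 - 3321*pi/760*e34


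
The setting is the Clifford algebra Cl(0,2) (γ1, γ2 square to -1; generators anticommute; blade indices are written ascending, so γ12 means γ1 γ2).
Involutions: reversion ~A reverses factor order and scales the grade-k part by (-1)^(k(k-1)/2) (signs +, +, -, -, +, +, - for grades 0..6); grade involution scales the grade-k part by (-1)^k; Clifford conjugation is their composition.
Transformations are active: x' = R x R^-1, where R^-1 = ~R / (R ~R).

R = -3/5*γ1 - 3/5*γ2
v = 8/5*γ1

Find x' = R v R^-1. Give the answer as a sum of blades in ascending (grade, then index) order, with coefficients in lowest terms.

~R = -3/5*γ1 - 3/5*γ2, and R ~R = -18/25, so R^-1 = ~R / (-18/25).
R v = 24/25 + 24/25*γ12
Answer: 8/5*γ2


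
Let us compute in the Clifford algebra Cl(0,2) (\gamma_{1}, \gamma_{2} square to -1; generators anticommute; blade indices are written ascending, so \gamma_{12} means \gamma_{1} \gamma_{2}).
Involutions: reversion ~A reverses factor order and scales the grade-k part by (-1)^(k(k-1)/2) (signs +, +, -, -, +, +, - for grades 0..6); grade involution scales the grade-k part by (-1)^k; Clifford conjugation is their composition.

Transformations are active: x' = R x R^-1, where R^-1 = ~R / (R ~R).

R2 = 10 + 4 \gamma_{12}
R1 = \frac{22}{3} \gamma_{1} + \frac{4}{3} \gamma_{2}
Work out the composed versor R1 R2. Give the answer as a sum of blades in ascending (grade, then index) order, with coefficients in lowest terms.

Distribute over the terms of R1 (each basis-blade product reordered to ascending indices, repeated generators contracted through their squares):
(\frac{22}{3} \gamma_{1}) R2 = \frac{220}{3} \gamma_{1} - \frac{88}{3} \gamma_{2}
(\frac{4}{3} \gamma_{2}) R2 = \frac{16}{3} \gamma_{1} + \frac{40}{3} \gamma_{2}
Summing the partial products and collecting blades:
Answer: \frac{236}{3} \gamma_{1} - 16 \gamma_{2}


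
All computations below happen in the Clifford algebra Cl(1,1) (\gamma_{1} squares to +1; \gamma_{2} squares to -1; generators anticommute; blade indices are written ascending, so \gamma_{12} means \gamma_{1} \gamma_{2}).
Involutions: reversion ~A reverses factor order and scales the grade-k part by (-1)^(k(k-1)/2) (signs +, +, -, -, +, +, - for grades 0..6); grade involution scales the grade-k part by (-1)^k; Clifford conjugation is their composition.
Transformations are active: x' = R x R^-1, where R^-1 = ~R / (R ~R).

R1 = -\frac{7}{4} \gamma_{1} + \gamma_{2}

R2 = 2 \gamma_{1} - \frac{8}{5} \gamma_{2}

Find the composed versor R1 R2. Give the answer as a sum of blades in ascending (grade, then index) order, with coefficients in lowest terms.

Distribute over the terms of R1 (each basis-blade product reordered to ascending indices, repeated generators contracted through their squares):
(-\frac{7}{4} \gamma_{1}) R2 = -\frac{7}{2} + \frac{14}{5} \gamma_{12}
(\gamma_{2}) R2 = \frac{8}{5} - 2 \gamma_{12}
Summing the partial products and collecting blades:
Answer: -\frac{19}{10} + \frac{4}{5} \gamma_{12}


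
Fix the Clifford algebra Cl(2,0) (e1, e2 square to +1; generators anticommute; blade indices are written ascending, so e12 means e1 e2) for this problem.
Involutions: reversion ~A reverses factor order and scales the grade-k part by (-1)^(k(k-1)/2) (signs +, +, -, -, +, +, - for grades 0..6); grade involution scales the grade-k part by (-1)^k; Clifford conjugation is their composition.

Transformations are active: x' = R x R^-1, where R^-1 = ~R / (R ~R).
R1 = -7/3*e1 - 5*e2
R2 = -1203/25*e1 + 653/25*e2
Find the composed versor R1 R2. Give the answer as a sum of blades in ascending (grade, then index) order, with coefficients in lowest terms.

Distribute over the terms of R1 (each basis-blade product reordered to ascending indices, repeated generators contracted through their squares):
(-7/3*e1) R2 = 2807/25 - 4571/75*e12
(-5*e2) R2 = -653/5 - 1203/5*e12
Summing the partial products and collecting blades:
Answer: -458/25 - 22616/75*e12


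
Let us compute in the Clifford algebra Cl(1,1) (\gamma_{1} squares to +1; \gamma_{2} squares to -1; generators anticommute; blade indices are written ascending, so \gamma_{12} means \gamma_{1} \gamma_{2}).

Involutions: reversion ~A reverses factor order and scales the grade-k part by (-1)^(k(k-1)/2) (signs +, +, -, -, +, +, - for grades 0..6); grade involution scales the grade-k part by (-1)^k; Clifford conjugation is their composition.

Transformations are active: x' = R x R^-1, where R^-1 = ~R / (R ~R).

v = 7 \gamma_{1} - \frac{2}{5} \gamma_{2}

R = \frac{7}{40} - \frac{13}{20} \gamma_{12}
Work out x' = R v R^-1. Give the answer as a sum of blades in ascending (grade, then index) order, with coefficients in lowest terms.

~R = \frac{7}{40} + \frac{13}{20} \gamma_{12}, and R ~R = -\frac{627}{1600}, so R^-1 = ~R / (-\frac{627}{1600}).
R v = \frac{193}{200} \gamma_{1} + \frac{112}{25} \gamma_{2}
Answer: -\frac{24647}{3135} \gamma_{1} - \frac{2258}{627} \gamma_{2}


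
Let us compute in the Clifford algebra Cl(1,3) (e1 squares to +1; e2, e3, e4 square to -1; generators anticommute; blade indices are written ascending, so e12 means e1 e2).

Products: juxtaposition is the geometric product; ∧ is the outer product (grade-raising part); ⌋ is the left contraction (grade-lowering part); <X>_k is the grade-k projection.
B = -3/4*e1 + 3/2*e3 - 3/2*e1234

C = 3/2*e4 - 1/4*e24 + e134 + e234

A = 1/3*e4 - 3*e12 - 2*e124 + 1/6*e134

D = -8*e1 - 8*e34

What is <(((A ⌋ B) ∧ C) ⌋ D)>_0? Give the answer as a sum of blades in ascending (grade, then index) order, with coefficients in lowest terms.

step 1: 1/4*e2 + 3*e3 + 9/2*e34 - 1/2*e123
step 2: 3/8*e24 + 9/2*e34 + 3/4*e234 - e1234
step 3: 36
step 4: 36
Answer: 36


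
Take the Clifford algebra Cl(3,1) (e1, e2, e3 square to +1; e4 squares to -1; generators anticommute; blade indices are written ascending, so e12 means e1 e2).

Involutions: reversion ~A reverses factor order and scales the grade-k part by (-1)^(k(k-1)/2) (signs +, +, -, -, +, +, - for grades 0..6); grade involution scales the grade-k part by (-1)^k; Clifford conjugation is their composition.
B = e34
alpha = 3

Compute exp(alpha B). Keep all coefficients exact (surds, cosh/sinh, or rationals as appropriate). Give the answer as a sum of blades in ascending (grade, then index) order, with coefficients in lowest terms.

B^2 = (1)^2*(e34)^2 = 1*(+1) = 1 (a basis 2-blade squares to minus the product of its generators' squares).
B^2 = 1 — the series telescopes hyperbolically here: l = 1, alpha*l = 3, so exp(alpha B) = cosh(3) + (sinh(3)/1)*B = cosh(3) + (sinh(3))*B.
Answer: cosh(3) + sinh(3)*e34


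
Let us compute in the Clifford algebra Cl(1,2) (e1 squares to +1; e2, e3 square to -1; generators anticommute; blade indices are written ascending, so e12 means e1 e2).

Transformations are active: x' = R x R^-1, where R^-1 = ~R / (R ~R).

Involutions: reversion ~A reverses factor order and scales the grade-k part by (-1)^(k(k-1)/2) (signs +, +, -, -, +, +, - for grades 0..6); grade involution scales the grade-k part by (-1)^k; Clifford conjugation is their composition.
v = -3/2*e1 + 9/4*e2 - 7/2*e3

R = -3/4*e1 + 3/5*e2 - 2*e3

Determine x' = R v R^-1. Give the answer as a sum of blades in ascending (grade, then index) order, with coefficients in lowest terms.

~R = -3/4*e1 + 3/5*e2 - 2*e3, and R ~R = -1519/400, so R^-1 = ~R / (-1519/400).
R v = -289/40 - 63/80*e12 - 3/8*e13 + 12/5*e23
Answer: -4113/3038*e1 + 201/6076*e2 - 12487/3038*e3


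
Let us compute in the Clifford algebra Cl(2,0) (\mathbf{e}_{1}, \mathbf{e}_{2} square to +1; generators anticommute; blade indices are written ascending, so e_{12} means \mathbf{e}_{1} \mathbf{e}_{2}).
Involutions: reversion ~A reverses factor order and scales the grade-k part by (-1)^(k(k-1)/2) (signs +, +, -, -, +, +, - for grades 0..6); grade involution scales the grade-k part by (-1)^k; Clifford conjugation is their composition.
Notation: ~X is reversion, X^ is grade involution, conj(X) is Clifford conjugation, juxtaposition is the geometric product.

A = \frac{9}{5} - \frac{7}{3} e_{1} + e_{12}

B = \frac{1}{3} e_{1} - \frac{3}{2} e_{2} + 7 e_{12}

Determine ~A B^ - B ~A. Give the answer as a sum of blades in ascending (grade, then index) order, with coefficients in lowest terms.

first term: \frac{70}{9} - \frac{21}{10} e_{1} - \frac{419}{30} e_{2} + \frac{91}{10} e_{12}
second term: \frac{56}{9} - \frac{9}{10} e_{1} + \frac{133}{10} e_{2} + \frac{91}{10} e_{12}
Answer: \frac{14}{9} - \frac{6}{5} e_{1} - \frac{409}{15} e_{2}


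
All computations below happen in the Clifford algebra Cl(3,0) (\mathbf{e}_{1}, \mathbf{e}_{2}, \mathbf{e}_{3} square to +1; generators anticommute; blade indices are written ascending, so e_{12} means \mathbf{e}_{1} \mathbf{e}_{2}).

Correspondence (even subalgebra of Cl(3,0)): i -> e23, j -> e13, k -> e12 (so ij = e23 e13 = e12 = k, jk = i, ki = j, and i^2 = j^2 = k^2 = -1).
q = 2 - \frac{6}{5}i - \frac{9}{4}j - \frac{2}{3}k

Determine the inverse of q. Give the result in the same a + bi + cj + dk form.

In blades: q = 2 - \frac{2}{3} e_{12} - \frac{9}{4} e_{13} - \frac{6}{5} e_{23}.
With qbar = 2 + \frac{2}{3} e_{12} + \frac{9}{4} e_{13} + \frac{6}{5} e_{23} (scalar fixed, mapped units negated), q qbar = \frac{39409}{3600} (the sum of squared coefficients), so q^-1 = qbar / (\frac{39409}{3600}) = \frac{7200}{39409} + \frac{2400}{39409} e_{12} + \frac{8100}{39409} e_{13} + \frac{4320}{39409} e_{23}; translating back:
Answer: \frac{7200}{39409} + \frac{4320}{39409}i + \frac{8100}{39409}j + \frac{2400}{39409}k


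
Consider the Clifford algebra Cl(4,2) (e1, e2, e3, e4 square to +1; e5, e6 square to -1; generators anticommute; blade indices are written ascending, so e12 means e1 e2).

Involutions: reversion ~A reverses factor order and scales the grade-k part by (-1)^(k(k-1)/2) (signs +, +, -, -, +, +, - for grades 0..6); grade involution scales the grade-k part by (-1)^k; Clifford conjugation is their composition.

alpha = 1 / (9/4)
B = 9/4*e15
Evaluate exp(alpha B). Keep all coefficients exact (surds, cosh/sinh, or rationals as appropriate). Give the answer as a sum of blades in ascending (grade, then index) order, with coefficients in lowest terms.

B^2 = (9/4)^2*(e15)^2 = 81/16*(+1) = 81/16 (a basis 2-blade squares to minus the product of its generators' squares).
B^2 = 81/16 — hyperbolic case — the even/odd split gives cosh and sinh: l = 9/4, alpha*l = 1, so exp(alpha B) = cosh(1) + (sinh(1)/(9/4))*B = cosh(1) + (4*sinh(1)/9)*B.
Answer: cosh(1) + sinh(1)*e15


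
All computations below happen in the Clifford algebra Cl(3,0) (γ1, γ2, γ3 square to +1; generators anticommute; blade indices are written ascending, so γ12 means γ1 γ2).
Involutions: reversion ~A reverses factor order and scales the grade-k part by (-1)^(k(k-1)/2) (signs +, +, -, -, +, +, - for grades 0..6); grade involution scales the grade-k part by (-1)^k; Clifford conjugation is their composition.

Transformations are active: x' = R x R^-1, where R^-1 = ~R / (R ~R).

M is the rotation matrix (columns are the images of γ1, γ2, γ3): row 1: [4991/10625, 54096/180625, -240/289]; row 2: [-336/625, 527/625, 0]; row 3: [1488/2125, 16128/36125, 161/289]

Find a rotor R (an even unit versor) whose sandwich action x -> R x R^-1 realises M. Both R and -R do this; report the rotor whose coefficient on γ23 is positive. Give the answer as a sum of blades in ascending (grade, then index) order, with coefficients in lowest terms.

Method: write R = a + b12*γ12 + b13*γ13 + b23*γ23 with a^2 + b12^2 + b13^2 + b23^2 = 1 (so R^-1 = ~R). Expanding the columns R e_j ~R gives tr M = 4a^2 - 1 and, from the antisymmetric part, M21 - M12 = -4a*b12, M13 - M31 = 4a*b13, M32 - M23 = -4a*b23.
Here tr M = 13511/7225, so a^2 = (1 + tr M)/4 = 5184/7225 and a = ±72/85. Taking a = 72/85: M21 - M12 = -6048/7225, M13 - M31 = -55296/36125, M32 - M23 = 16128/36125, giving b12 = 21/85, b13 = -192/425, b23 = -56/425, i.e. R = 72/85 + 21/85*γ12 - 192/425*γ13 - 56/425*γ23.
Its γ23 coefficient is negative, so report the other preimage -R.
Answer: -72/85 - 21/85*γ12 + 192/425*γ13 + 56/425*γ23. Key observation: the double cover Spin(3) -> SO(3) sends R and -R to the same matrix (trace 13511/7225 here), so the stated sign of the γ23 coefficient is what selects one sheet.


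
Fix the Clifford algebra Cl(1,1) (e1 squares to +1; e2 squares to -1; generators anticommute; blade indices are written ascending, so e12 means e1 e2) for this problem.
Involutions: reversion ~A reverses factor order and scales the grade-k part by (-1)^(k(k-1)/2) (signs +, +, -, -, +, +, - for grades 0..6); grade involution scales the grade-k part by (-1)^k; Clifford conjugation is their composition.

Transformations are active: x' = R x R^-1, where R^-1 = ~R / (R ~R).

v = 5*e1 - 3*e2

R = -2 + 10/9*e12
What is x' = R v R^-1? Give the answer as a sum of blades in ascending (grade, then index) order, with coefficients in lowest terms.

~R = -2 - 10/9*e12, and R ~R = 224/81, so R^-1 = ~R / (224/81).
R v = -20/3*e1 + 4/9*e2
Answer: 65/14*e1 + 33/14*e2


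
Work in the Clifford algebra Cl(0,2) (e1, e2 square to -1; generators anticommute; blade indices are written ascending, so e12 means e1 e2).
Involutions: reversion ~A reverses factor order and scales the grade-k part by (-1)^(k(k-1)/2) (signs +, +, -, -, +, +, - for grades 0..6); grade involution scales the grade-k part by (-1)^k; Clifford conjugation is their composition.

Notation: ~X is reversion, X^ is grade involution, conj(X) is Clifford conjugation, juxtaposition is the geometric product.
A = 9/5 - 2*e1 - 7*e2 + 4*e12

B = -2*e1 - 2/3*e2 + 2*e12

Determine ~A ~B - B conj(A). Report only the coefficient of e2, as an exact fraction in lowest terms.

first term: -50/3 + 116/15*e1 + 14/5*e2 - 244/15*e12
second term: 50/3 - 224/15*e1 - 26/5*e2 - 136/15*e12
Answer: 8


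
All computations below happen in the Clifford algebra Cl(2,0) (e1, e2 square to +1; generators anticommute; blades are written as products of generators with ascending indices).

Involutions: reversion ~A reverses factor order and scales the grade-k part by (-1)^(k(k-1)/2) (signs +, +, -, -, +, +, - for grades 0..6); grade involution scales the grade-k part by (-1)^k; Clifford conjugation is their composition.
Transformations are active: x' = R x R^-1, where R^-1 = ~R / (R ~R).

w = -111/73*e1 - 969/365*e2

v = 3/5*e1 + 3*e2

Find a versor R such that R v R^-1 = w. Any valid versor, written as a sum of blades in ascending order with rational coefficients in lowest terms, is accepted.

Take R = v + w = -336/365*e1 + 126/365*e2. Because q(v) = q(w) = 234/25, conjugation by R sends v exactly to w.
Answer: -336/365*e1 + 126/365*e2
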